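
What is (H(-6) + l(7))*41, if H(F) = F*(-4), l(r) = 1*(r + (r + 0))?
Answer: 1558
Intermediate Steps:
l(r) = 2*r (l(r) = 1*(r + r) = 1*(2*r) = 2*r)
H(F) = -4*F
(H(-6) + l(7))*41 = (-4*(-6) + 2*7)*41 = (24 + 14)*41 = 38*41 = 1558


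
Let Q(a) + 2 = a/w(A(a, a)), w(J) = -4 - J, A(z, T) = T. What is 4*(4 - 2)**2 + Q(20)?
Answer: 79/6 ≈ 13.167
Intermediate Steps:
Q(a) = -2 + a/(-4 - a)
4*(4 - 2)**2 + Q(20) = 4*(4 - 2)**2 + (-8 - 3*20)/(4 + 20) = 4*2**2 + (-8 - 60)/24 = 4*4 + (1/24)*(-68) = 16 - 17/6 = 79/6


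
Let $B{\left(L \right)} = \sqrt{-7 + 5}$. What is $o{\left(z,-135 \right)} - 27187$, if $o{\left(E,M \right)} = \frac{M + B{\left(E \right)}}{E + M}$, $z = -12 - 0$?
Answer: $- \frac{1332118}{49} - \frac{i \sqrt{2}}{147} \approx -27186.0 - 0.0096205 i$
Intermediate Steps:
$z = -12$ ($z = -12 + 0 = -12$)
$B{\left(L \right)} = i \sqrt{2}$ ($B{\left(L \right)} = \sqrt{-2} = i \sqrt{2}$)
$o{\left(E,M \right)} = \frac{M + i \sqrt{2}}{E + M}$
$o{\left(z,-135 \right)} - 27187 = \frac{-135 + i \sqrt{2}}{-12 - 135} - 27187 = \frac{-135 + i \sqrt{2}}{-147} - 27187 = - \frac{-135 + i \sqrt{2}}{147} - 27187 = \left(\frac{45}{49} - \frac{i \sqrt{2}}{147}\right) - 27187 = - \frac{1332118}{49} - \frac{i \sqrt{2}}{147}$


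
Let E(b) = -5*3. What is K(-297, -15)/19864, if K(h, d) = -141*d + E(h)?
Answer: 525/4966 ≈ 0.10572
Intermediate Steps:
E(b) = -15
K(h, d) = -15 - 141*d (K(h, d) = -141*d - 15 = -15 - 141*d)
K(-297, -15)/19864 = (-15 - 141*(-15))/19864 = (-15 + 2115)*(1/19864) = 2100*(1/19864) = 525/4966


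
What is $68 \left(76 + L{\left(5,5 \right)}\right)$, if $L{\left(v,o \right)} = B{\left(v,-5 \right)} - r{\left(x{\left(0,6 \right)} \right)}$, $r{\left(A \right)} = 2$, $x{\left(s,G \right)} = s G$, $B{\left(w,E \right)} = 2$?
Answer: $5168$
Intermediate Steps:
$x{\left(s,G \right)} = G s$
$L{\left(v,o \right)} = 0$ ($L{\left(v,o \right)} = 2 - 2 = 0$)
$68 \left(76 + L{\left(5,5 \right)}\right) = 68 \left(76 + 0\right) = 68 \cdot 76 = 5168$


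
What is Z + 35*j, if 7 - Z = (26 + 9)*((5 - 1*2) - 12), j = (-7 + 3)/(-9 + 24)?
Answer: 938/3 ≈ 312.67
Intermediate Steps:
j = -4/15 ≈ -0.26667
Z = 322 (Z = 7 - (26 + 9)*((5 - 1*2) - 12) = 7 - 35*((5 - 2) - 12) = 7 - 35*(3 - 12) = 7 - 35*(-9) = 7 - 1*(-315) = 7 + 315 = 322)
Z + 35*j = 322 + 35*(-4/15) = 322 - 28/3 = 938/3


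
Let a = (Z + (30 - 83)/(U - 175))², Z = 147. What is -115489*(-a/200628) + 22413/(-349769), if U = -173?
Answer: 3652702449626585485/293044347796032 ≈ 12465.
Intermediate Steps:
a = 2622361681/121104 (a = (147 + (30 - 83)/(-173 - 175))² = (147 - 53/(-348))² = (147 - 53*(-1/348))² = (147 + 53/348)² = (51209/348)² = 2622361681/121104 ≈ 21654.)
-115489*(-a/200628) + 22413/(-349769) = -115489/((-200628/2622361681/121104)) + 22413/(-349769) = -115489/((-200628*121104/2622361681)) + 22413*(-1/349769) = -115489/(-24296853312/2622361681) - 22413/349769 = -115489*(-2622361681/24296853312) - 22413/349769 = 302853928177009/24296853312 - 22413/349769 = 3652702449626585485/293044347796032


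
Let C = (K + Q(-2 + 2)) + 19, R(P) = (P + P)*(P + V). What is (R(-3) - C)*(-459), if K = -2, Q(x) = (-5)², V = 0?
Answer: 11016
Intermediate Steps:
Q(x) = 25
R(P) = 2*P² (R(P) = (P + P)*(P + 0) = (2*P)*P = 2*P²)
C = 42 (C = (-2 + 25) + 19 = 23 + 19 = 42)
(R(-3) - C)*(-459) = (2*(-3)² - 1*42)*(-459) = (2*9 - 42)*(-459) = (18 - 42)*(-459) = -24*(-459) = 11016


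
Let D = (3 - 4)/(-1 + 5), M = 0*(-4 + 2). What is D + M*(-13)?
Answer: -¼ ≈ -0.25000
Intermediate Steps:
M = 0 (M = 0*(-2) = 0)
D = -¼ (D = -1/4 = -1*¼ = -¼ ≈ -0.25000)
D + M*(-13) = -¼ + 0*(-13) = -¼ + 0 = -¼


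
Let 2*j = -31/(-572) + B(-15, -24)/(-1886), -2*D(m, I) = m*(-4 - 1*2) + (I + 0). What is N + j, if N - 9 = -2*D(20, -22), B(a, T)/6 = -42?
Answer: -143378031/1078792 ≈ -132.91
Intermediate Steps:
D(m, I) = 3*m - I/2 (D(m, I) = -(m*(-4 - 1*2) + (I + 0))/2 = -(m*(-4 - 2) + I)/2 = -(m*(-6) + I)/2 = -(-6*m + I)/2 = -(I - 6*m)/2 = 3*m - I/2)
B(a, T) = -252 (B(a, T) = 6*(-42) = -252)
N = -133 (N = 9 - 2*(3*20 - ½*(-22)) = 9 - 2*(60 + 11) = 9 - 2*71 = 9 - 142 = -133)
j = 101305/1078792 (j = (-31/(-572) - 252/(-1886))/2 = (-31*(-1/572) - 252*(-1/1886))/2 = (31/572 + 126/943)/2 = (½)*(101305/539396) = 101305/1078792 ≈ 0.093906)
N + j = -133 + 101305/1078792 = -143378031/1078792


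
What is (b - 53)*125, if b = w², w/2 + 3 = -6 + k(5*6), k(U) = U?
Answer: 213875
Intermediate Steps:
w = 42 (w = -6 + 2*(-6 + 5*6) = -6 + 2*(-6 + 30) = -6 + 2*24 = -6 + 48 = 42)
b = 1764 (b = 42² = 1764)
(b - 53)*125 = (1764 - 53)*125 = 1711*125 = 213875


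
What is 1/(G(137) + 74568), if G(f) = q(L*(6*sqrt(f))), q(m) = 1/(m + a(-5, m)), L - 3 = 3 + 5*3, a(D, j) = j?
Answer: 648745179264/48375630527357951 - 252*sqrt(137)/48375630527357951 ≈ 1.3411e-5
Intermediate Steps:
L = 21 (L = 3 + (3 + 5*3) = 3 + (3 + 15) = 3 + 18 = 21)
q(m) = 1/(2*m) (q(m) = 1/(m + m) = 1/(2*m))
G(f) = 1/(252*sqrt(f)) (G(f) = 1/(2*((21*(6*sqrt(f))))) = 1/(2*((126*sqrt(f)))) = (1/(126*sqrt(f)))/2 = 1/(252*sqrt(f)))
1/(G(137) + 74568) = 1/(1/(252*sqrt(137)) + 74568) = 1/((sqrt(137)/137)/252 + 74568) = 1/(sqrt(137)/34524 + 74568) = 1/(74568 + sqrt(137)/34524)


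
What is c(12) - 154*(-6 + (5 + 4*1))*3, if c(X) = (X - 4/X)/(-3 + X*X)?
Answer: -586243/423 ≈ -1385.9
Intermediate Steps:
c(X) = (X - 4/X)/(-3 + X²)
c(12) - 154*(-6 + (5 + 4*1))*3 = (-4 + 12²)/(12*(-3 + 12²)) - 154*(-6 + (5 + 4*1))*3 = (-4 + 144)/(12*(-3 + 144)) - 154*(-6 + (5 + 4))*3 = (1/12)*140/141 - 154*(-6 + 9)*3 = (1/12)*(1/141)*140 - 462*3 = 35/423 - 154*9 = 35/423 - 1386 = -586243/423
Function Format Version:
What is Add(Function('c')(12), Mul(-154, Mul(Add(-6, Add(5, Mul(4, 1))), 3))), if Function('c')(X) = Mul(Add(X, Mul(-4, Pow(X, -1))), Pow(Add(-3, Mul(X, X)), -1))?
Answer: Rational(-586243, 423) ≈ -1385.9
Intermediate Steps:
Function('c')(X) = Mul(Pow(Add(-3, Pow(X, 2)), -1), Add(X, Mul(-4, Pow(X, -1)))) (Function('c')(X) = Mul(Add(X, Mul(-4, Pow(X, -1))), Pow(Add(-3, Pow(X, 2)), -1)) = Mul(Pow(Add(-3, Pow(X, 2)), -1), Add(X, Mul(-4, Pow(X, -1)))))
Add(Function('c')(12), Mul(-154, Mul(Add(-6, Add(5, Mul(4, 1))), 3))) = Add(Mul(Pow(12, -1), Pow(Add(-3, Pow(12, 2)), -1), Add(-4, Pow(12, 2))), Mul(-154, Mul(Add(-6, Add(5, Mul(4, 1))), 3))) = Add(Mul(Rational(1, 12), Pow(Add(-3, 144), -1), Add(-4, 144)), Mul(-154, Mul(Add(-6, Add(5, 4)), 3))) = Add(Mul(Rational(1, 12), Pow(141, -1), 140), Mul(-154, Mul(Add(-6, 9), 3))) = Add(Mul(Rational(1, 12), Rational(1, 141), 140), Mul(-154, Mul(3, 3))) = Add(Rational(35, 423), Mul(-154, 9)) = Add(Rational(35, 423), -1386) = Rational(-586243, 423)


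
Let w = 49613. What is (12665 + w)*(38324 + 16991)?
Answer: 3444907570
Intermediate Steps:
(12665 + w)*(38324 + 16991) = (12665 + 49613)*(38324 + 16991) = 62278*55315 = 3444907570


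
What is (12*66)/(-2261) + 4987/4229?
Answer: 7926239/9561769 ≈ 0.82895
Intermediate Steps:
(12*66)/(-2261) + 4987/4229 = 792*(-1/2261) + 4987*(1/4229) = -792/2261 + 4987/4229 = 7926239/9561769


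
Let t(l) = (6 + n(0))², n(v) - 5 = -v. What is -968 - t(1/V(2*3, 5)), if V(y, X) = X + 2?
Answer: -1089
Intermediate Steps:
V(y, X) = 2 + X
n(v) = 5 - v
t(l) = 121 (t(l) = (6 + (5 - 1*0))² = (6 + (5 + 0))² = (6 + 5)² = 11² = 121)
-968 - t(1/V(2*3, 5)) = -968 - 1*121 = -968 - 121 = -1089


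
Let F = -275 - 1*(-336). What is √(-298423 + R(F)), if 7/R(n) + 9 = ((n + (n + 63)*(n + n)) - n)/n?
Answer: I*√17046218510/239 ≈ 546.28*I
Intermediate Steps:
F = 61 (F = -275 + 336 = 61)
R(n) = 7/(117 + 2*n) (R(n) = 7/(-9 + ((n + (n + 63)*(n + n)) - n)/n) = 7/(-9 + ((n + (63 + n)*(2*n)) - n)/n) = 7/(-9 + ((n + 2*n*(63 + n)) - n)/n) = 7/(-9 + (2*n*(63 + n))/n) = 7/(-9 + (126 + 2*n)) = 7/(117 + 2*n))
√(-298423 + R(F)) = √(-298423 + 7/(117 + 2*61)) = √(-298423 + 7/(117 + 122)) = √(-298423 + 7/239) = √(-71323090/239) = I*√17046218510/239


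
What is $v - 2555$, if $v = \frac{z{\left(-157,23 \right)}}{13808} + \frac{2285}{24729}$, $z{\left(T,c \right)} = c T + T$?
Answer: $- \frac{109060862419}{42682254} \approx -2555.2$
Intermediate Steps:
$z{\left(T,c \right)} = T + T c$ ($z{\left(T,c \right)} = T c + T = T + T c$)
$v = - \frac{7703449}{42682254}$ ($v = \frac{\left(-157\right) \left(1 + 23\right)}{13808} + \frac{2285}{24729} = \left(-157\right) 24 \cdot \frac{1}{13808} + 2285 \cdot \frac{1}{24729} = \left(-3768\right) \frac{1}{13808} + \frac{2285}{24729} = - \frac{471}{1726} + \frac{2285}{24729} = - \frac{7703449}{42682254} \approx -0.18048$)
$v - 2555 = - \frac{7703449}{42682254} - 2555 = - \frac{109060862419}{42682254}$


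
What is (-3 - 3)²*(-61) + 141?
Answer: -2055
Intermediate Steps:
(-3 - 3)²*(-61) + 141 = (-6)²*(-61) + 141 = 36*(-61) + 141 = -2196 + 141 = -2055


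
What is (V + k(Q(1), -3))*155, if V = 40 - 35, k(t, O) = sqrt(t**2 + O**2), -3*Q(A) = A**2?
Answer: 775 + 155*sqrt(82)/3 ≈ 1242.9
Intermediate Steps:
Q(A) = -A**2/3
k(t, O) = sqrt(O**2 + t**2)
V = 5
(V + k(Q(1), -3))*155 = (5 + sqrt((-3)**2 + (-1/3*1**2)**2))*155 = (5 + sqrt(9 + (-1/3*1)**2))*155 = (5 + sqrt(9 + (-1/3)**2))*155 = (5 + sqrt(9 + 1/9))*155 = (5 + sqrt(82/9))*155 = (5 + sqrt(82)/3)*155 = 775 + 155*sqrt(82)/3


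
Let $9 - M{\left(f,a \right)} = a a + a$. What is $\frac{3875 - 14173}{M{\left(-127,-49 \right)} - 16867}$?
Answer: $\frac{5149}{9605} \approx 0.53607$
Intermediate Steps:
$M{\left(f,a \right)} = 9 - a - a^{2}$ ($M{\left(f,a \right)} = 9 - \left(a a + a\right) = 9 - \left(a^{2} + a\right) = 9 - \left(a + a^{2}\right) = 9 - a - a^{2}$)
$\frac{3875 - 14173}{M{\left(-127,-49 \right)} - 16867} = \frac{3875 - 14173}{\left(9 - -49 - \left(-49\right)^{2}\right) - 16867} = - \frac{10298}{\left(9 + 49 - 2401\right) - 16867} = - \frac{10298}{-2343 - 16867} = - \frac{10298}{-19210} = \left(-10298\right) \left(- \frac{1}{19210}\right) = \frac{5149}{9605}$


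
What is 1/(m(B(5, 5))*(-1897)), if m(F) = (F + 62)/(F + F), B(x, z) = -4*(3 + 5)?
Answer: 32/28455 ≈ 0.0011246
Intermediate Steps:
B(x, z) = -32 (B(x, z) = -4*8 = -32)
m(F) = (62 + F)/(2*F) (m(F) = (62 + F)/((2*F)) = (62 + F)*(1/(2*F)) = (62 + F)/(2*F))
1/(m(B(5, 5))*(-1897)) = 1/(((½)*(62 - 32)/(-32))*(-1897)) = 1/(((½)*(-1/32)*30)*(-1897)) = 1/(-15/32*(-1897)) = 1/(28455/32) = 32/28455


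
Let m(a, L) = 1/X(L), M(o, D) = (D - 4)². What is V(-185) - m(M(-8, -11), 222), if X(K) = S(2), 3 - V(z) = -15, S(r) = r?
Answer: 35/2 ≈ 17.500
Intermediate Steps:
V(z) = 18 (V(z) = 3 - 1*(-15) = 3 + 15 = 18)
X(K) = 2
M(o, D) = (-4 + D)²
m(a, L) = ½ (m(a, L) = 1/2 = ½)
V(-185) - m(M(-8, -11), 222) = 18 - 1*½ = 18 - ½ = 35/2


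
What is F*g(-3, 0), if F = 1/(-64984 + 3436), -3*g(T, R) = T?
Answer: -1/61548 ≈ -1.6247e-5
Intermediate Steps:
g(T, R) = -T/3
F = -1/61548 (F = 1/(-61548) = -1/61548 ≈ -1.6247e-5)
F*g(-3, 0) = -(-1)*(-3)/184644 = -1/61548*1 = -1/61548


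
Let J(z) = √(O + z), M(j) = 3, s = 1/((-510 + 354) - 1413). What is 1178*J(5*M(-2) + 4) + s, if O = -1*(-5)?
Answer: -1/1569 + 2356*√6 ≈ 5771.0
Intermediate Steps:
s = -1/1569 (s = 1/(-156 - 1413) = 1/(-1569) = -1/1569 ≈ -0.00063735)
O = 5
J(z) = √(5 + z)
1178*J(5*M(-2) + 4) + s = 1178*√(5 + (5*3 + 4)) - 1/1569 = 1178*√(5 + (15 + 4)) - 1/1569 = 1178*√(5 + 19) - 1/1569 = 1178*√24 - 1/1569 = 1178*(2*√6) - 1/1569 = 2356*√6 - 1/1569 = -1/1569 + 2356*√6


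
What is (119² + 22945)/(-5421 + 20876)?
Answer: 37106/15455 ≈ 2.4009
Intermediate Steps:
(119² + 22945)/(-5421 + 20876) = (14161 + 22945)/15455 = 37106*(1/15455) = 37106/15455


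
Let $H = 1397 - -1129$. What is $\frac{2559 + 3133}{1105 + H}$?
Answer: $\frac{5692}{3631} \approx 1.5676$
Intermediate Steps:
$H = 2526$ ($H = 1397 + 1129 = 2526$)
$\frac{2559 + 3133}{1105 + H} = \frac{2559 + 3133}{1105 + 2526} = \frac{5692}{3631}$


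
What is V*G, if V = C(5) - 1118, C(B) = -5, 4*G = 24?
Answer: -6738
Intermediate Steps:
G = 6 (G = (1/4)*24 = 6)
V = -1123 (V = -5 - 1118 = -1123)
V*G = -1123*6 = -6738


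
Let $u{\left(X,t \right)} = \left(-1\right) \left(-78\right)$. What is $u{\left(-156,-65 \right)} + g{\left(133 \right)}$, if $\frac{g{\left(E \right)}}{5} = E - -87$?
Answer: $1178$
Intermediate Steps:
$g{\left(E \right)} = 435 + 5 E$ ($g{\left(E \right)} = 5 \left(E - -87\right) = 5 \left(E + 87\right) = 5 \left(87 + E\right) = 435 + 5 E$)
$u{\left(X,t \right)} = 78$
$u{\left(-156,-65 \right)} + g{\left(133 \right)} = 78 + \left(435 + 5 \cdot 133\right) = 78 + \left(435 + 665\right) = 78 + 1100 = 1178$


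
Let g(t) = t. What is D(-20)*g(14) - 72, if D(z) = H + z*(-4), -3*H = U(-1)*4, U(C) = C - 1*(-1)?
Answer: 1048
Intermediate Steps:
U(C) = 1 + C (U(C) = C + 1 = 1 + C)
H = 0 (H = -(1 - 1)*4/3 = -0*4 = -⅓*0 = 0)
D(z) = -4*z (D(z) = 0 + z*(-4) = 0 - 4*z = -4*z)
D(-20)*g(14) - 72 = -4*(-20)*14 - 72 = 80*14 - 72 = 1120 - 72 = 1048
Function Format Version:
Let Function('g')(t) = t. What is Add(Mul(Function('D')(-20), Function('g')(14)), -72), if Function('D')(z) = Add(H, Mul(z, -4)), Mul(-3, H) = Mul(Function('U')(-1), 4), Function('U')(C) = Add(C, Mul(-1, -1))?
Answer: 1048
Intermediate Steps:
Function('U')(C) = Add(1, C) (Function('U')(C) = Add(C, 1) = Add(1, C))
H = 0 (H = Mul(Rational(-1, 3), Mul(Add(1, -1), 4)) = Mul(Rational(-1, 3), Mul(0, 4)) = Mul(Rational(-1, 3), 0) = 0)
Function('D')(z) = Mul(-4, z) (Function('D')(z) = Add(0, Mul(z, -4)) = Add(0, Mul(-4, z)) = Mul(-4, z))
Add(Mul(Function('D')(-20), Function('g')(14)), -72) = Add(Mul(Mul(-4, -20), 14), -72) = Add(Mul(80, 14), -72) = Add(1120, -72) = 1048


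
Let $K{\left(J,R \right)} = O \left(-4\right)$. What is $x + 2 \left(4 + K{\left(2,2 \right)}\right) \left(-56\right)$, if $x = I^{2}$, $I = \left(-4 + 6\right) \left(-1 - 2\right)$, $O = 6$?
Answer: $2276$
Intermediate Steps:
$K{\left(J,R \right)} = -24$ ($K{\left(J,R \right)} = 6 \left(-4\right) = -24$)
$I = -6$ ($I = 2 \left(-3\right) = -6$)
$x = 36$ ($x = \left(-6\right)^{2} = 36$)
$x + 2 \left(4 + K{\left(2,2 \right)}\right) \left(-56\right) = 36 + 2 \left(4 - 24\right) \left(-56\right) = 36 + 2 \left(-20\right) \left(-56\right) = 36 - -2240 = 36 + 2240 = 2276$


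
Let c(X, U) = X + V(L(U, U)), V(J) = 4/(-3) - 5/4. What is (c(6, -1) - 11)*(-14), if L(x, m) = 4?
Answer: 637/6 ≈ 106.17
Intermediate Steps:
V(J) = -31/12 (V(J) = 4*(-1/3) - 5*1/4 = -4/3 - 5/4 = -31/12)
c(X, U) = -31/12 + X (c(X, U) = X - 31/12 = -31/12 + X)
(c(6, -1) - 11)*(-14) = ((-31/12 + 6) - 11)*(-14) = (41/12 - 11)*(-14) = -91/12*(-14) = 637/6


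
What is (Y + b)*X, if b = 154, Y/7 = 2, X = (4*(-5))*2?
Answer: -6720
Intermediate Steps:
X = -40 (X = -20*2 = -40)
Y = 14 (Y = 7*2 = 14)
(Y + b)*X = (14 + 154)*(-40) = 168*(-40) = -6720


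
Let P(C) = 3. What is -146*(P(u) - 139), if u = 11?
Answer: 19856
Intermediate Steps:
-146*(P(u) - 139) = -146*(3 - 139) = -146*(-136) = 19856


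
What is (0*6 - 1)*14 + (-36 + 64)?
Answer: 14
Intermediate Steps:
(0*6 - 1)*14 + (-36 + 64) = (0 - 1)*14 + 28 = -1*14 + 28 = -14 + 28 = 14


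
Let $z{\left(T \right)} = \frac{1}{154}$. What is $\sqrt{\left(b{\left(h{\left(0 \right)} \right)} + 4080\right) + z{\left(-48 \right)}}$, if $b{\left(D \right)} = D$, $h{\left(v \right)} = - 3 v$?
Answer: $\frac{\sqrt{96761434}}{154} \approx 63.875$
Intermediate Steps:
$z{\left(T \right)} = \frac{1}{154}$
$\sqrt{\left(b{\left(h{\left(0 \right)} \right)} + 4080\right) + z{\left(-48 \right)}} = \sqrt{\left(\left(-3\right) 0 + 4080\right) + \frac{1}{154}} = \sqrt{\left(0 + 4080\right) + \frac{1}{154}} = \sqrt{4080 + \frac{1}{154}} = \sqrt{\frac{628321}{154}} = \frac{\sqrt{96761434}}{154}$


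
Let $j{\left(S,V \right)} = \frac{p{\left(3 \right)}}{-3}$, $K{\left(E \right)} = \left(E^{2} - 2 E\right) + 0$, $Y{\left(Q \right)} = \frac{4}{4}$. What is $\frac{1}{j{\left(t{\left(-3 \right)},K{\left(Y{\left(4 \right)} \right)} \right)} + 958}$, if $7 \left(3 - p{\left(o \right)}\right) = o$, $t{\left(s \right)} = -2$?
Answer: $\frac{7}{6700} \approx 0.0010448$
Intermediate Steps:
$p{\left(o \right)} = 3 - \frac{o}{7}$
$Y{\left(Q \right)} = 1$ ($Y{\left(Q \right)} = 4 \cdot \frac{1}{4} = 1$)
$K{\left(E \right)} = E^{2} - 2 E$
$j{\left(S,V \right)} = - \frac{6}{7}$ ($j{\left(S,V \right)} = \frac{3 - \frac{3}{7}}{-3} = \left(3 - \frac{3}{7}\right) \left(- \frac{1}{3}\right) = \frac{18}{7} \left(- \frac{1}{3}\right) = - \frac{6}{7}$)
$\frac{1}{j{\left(t{\left(-3 \right)},K{\left(Y{\left(4 \right)} \right)} \right)} + 958} = \frac{1}{- \frac{6}{7} + 958} = \frac{1}{\frac{6700}{7}} = \frac{7}{6700}$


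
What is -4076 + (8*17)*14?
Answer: -2172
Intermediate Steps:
-4076 + (8*17)*14 = -4076 + 136*14 = -4076 + 1904 = -2172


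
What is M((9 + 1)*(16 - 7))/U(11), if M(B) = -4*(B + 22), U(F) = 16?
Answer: -28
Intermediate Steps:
M(B) = -88 - 4*B (M(B) = -4*(22 + B) = -88 - 4*B)
M((9 + 1)*(16 - 7))/U(11) = (-88 - 4*(9 + 1)*(16 - 7))/16 = (-88 - 40*9)*(1/16) = (-88 - 4*90)*(1/16) = (-88 - 360)*(1/16) = -448*1/16 = -28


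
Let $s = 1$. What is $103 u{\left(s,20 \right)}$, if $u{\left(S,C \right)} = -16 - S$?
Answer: $-1751$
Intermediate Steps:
$103 u{\left(s,20 \right)} = 103 \left(-16 - 1\right) = 103 \left(-17\right) = -1751$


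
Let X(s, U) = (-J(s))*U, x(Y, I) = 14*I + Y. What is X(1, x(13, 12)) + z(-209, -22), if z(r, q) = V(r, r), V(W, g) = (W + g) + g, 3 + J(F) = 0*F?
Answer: -84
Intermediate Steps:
x(Y, I) = Y + 14*I
J(F) = -3 (J(F) = -3 + 0*F = -3 + 0 = -3)
X(s, U) = 3*U (X(s, U) = (-1*(-3))*U = 3*U)
V(W, g) = W + 2*g
z(r, q) = 3*r (z(r, q) = r + 2*r = 3*r)
X(1, x(13, 12)) + z(-209, -22) = 3*(13 + 14*12) + 3*(-209) = 3*(13 + 168) - 627 = 3*181 - 627 = 543 - 627 = -84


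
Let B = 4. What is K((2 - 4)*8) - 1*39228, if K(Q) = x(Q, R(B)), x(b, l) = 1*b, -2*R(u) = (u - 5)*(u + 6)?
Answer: -39244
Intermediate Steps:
R(u) = -(-5 + u)*(6 + u)/2 (R(u) = -(u - 5)*(u + 6)/2 = -(-5 + u)*(6 + u)/2)
x(b, l) = b
K(Q) = Q
K((2 - 4)*8) - 1*39228 = (2 - 4)*8 - 1*39228 = -2*8 - 39228 = -16 - 39228 = -39244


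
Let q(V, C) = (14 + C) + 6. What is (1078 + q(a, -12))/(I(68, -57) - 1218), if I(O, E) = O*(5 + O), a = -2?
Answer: 543/1873 ≈ 0.28991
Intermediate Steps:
q(V, C) = 20 + C
(1078 + q(a, -12))/(I(68, -57) - 1218) = (1078 + (20 - 12))/(68*(5 + 68) - 1218) = (1078 + 8)/(68*73 - 1218) = 1086/(4964 - 1218) = 1086/3746 = 1086*(1/3746) = 543/1873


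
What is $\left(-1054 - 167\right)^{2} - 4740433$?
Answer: $-3249592$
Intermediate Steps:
$\left(-1054 - 167\right)^{2} - 4740433 = \left(-1221\right)^{2} - 4740433 = 1490841 - 4740433 = -3249592$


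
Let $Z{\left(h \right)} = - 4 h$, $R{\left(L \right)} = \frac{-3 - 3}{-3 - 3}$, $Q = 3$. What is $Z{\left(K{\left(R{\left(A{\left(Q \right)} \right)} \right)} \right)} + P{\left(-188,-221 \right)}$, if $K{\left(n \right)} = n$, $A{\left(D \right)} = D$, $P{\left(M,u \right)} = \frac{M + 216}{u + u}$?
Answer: $- \frac{898}{221} \approx -4.0633$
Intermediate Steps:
$P{\left(M,u \right)} = \frac{216 + M}{2 u}$
$R{\left(L \right)} = 1$ ($R{\left(L \right)} = - \frac{6}{-6} = \left(-6\right) \left(- \frac{1}{6}\right) = 1$)
$Z{\left(K{\left(R{\left(A{\left(Q \right)} \right)} \right)} \right)} + P{\left(-188,-221 \right)} = \left(-4\right) 1 + \frac{216 - 188}{2 \left(-221\right)} = -4 + \frac{1}{2} \left(- \frac{1}{221}\right) 28 = -4 - \frac{14}{221} = - \frac{898}{221}$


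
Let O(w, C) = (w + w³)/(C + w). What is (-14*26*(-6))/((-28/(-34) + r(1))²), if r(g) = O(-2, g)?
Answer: 78897/4232 ≈ 18.643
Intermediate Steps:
O(w, C) = (w + w³)/(C + w)
r(g) = -10/(-2 + g) (r(g) = (-2 + (-2)³)/(g - 2) = (-2 - 8)/(-2 + g) = -10/(-2 + g))
(-14*26*(-6))/((-28/(-34) + r(1))²) = (-14*26*(-6))/((-28/(-34) - 10/(-2 + 1))²) = (-364*(-6))/((-28*(-1/34) - 10/(-1))²) = 2184/((14/17 - 10*(-1))²) = 2184/((14/17 + 10)²) = 2184/((184/17)²) = 2184/(33856/289) = 2184*(289/33856) = 78897/4232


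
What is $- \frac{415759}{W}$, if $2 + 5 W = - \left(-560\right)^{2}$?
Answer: $\frac{2078795}{313602} \approx 6.6288$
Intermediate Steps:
$W = - \frac{313602}{5}$ ($W = - \frac{2}{5} + \frac{\left(-1\right) \left(-560\right)^{2}}{5} = - \frac{2}{5} + \frac{\left(-1\right) 313600}{5} = - \frac{2}{5} + \frac{1}{5} \left(-313600\right) = - \frac{2}{5} - 62720 = - \frac{313602}{5} \approx -62720.0$)
$- \frac{415759}{W} = - \frac{415759}{- \frac{313602}{5}} = \left(-415759\right) \left(- \frac{5}{313602}\right) = \frac{2078795}{313602}$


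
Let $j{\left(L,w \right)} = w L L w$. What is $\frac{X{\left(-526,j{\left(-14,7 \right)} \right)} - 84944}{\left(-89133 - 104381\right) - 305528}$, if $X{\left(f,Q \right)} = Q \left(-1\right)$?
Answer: $\frac{47274}{249521} \approx 0.18946$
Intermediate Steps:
$j{\left(L,w \right)} = L^{2} w^{2}$ ($j{\left(L,w \right)} = L w L w = L^{2} w^{2}$)
$X{\left(f,Q \right)} = - Q$
$\frac{X{\left(-526,j{\left(-14,7 \right)} \right)} - 84944}{\left(-89133 - 104381\right) - 305528} = \frac{- \left(-14\right)^{2} \cdot 7^{2} - 84944}{\left(-89133 - 104381\right) - 305528} = \frac{- 196 \cdot 49 - 84944}{\left(-89133 - 104381\right) - 305528} = \frac{\left(-1\right) 9604 - 84944}{-193514 - 305528} = \frac{-9604 - 84944}{-499042} = \left(-94548\right) \left(- \frac{1}{499042}\right) = \frac{47274}{249521}$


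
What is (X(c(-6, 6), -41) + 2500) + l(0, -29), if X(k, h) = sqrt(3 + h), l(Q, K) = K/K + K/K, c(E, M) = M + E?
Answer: 2502 + I*sqrt(38) ≈ 2502.0 + 6.1644*I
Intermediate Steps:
c(E, M) = E + M
l(Q, K) = 2 (l(Q, K) = 1 + 1 = 2)
(X(c(-6, 6), -41) + 2500) + l(0, -29) = (sqrt(3 - 41) + 2500) + 2 = (sqrt(-38) + 2500) + 2 = (I*sqrt(38) + 2500) + 2 = (2500 + I*sqrt(38)) + 2 = 2502 + I*sqrt(38)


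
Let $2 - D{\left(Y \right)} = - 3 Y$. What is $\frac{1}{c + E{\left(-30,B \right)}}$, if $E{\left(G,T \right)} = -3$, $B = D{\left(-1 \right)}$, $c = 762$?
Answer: $\frac{1}{759} \approx 0.0013175$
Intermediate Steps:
$D{\left(Y \right)} = 2 + 3 Y$ ($D{\left(Y \right)} = 2 - - 3 Y = 2 + 3 Y$)
$B = -1$ ($B = 2 + 3 \left(-1\right) = 2 - 3 = -1$)
$\frac{1}{c + E{\left(-30,B \right)}} = \frac{1}{762 - 3} = \frac{1}{759}$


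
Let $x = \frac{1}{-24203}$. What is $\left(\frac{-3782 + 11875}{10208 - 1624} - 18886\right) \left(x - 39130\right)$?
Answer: $\frac{153527812729601421}{207758552} \approx 7.3897 \cdot 10^{8}$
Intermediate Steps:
$x = - \frac{1}{24203} \approx -4.1317 \cdot 10^{-5}$
$\left(\frac{-3782 + 11875}{10208 - 1624} - 18886\right) \left(x - 39130\right) = \left(\frac{-3782 + 11875}{10208 - 1624} - 18886\right) \left(- \frac{1}{24203} - 39130\right) = \left(\frac{8093}{8584} - 18886\right) \left(- \frac{947063391}{24203}\right) = \left(- \frac{162109331}{8584}\right) \left(- \frac{947063391}{24203}\right) = \frac{153527812729601421}{207758552}$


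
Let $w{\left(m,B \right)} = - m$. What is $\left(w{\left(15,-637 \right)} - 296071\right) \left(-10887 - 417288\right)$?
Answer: $126776623050$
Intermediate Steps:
$\left(w{\left(15,-637 \right)} - 296071\right) \left(-10887 - 417288\right) = \left(\left(-1\right) 15 - 296071\right) \left(-10887 - 417288\right) = \left(-15 - 296071\right) \left(-428175\right) = \left(-296086\right) \left(-428175\right) = 126776623050$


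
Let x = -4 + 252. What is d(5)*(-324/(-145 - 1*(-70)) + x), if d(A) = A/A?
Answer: 6308/25 ≈ 252.32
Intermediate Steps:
x = 248
d(A) = 1
d(5)*(-324/(-145 - 1*(-70)) + x) = 1*(-324/(-145 - 1*(-70)) + 248) = 1*(-324/(-145 + 70) + 248) = 1*(-324/(-75) + 248) = 1*(-324*(-1/75) + 248) = 1*(108/25 + 248) = 1*(6308/25) = 6308/25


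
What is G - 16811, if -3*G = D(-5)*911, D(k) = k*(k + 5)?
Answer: -16811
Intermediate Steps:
D(k) = k*(5 + k)
G = 0 (G = -(-5*(5 - 5))*911/3 = -(-5*0)*911/3 = -0*911 = -1/3*0 = 0)
G - 16811 = 0 - 16811 = -16811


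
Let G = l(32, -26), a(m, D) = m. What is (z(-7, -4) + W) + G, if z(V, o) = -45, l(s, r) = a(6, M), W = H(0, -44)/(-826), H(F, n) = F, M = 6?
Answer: -39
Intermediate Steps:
W = 0 (W = 0/(-826) = 0*(-1/826) = 0)
l(s, r) = 6
G = 6
(z(-7, -4) + W) + G = (-45 + 0) + 6 = -45 + 6 = -39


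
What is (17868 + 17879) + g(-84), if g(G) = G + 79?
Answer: 35742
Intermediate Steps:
g(G) = 79 + G
(17868 + 17879) + g(-84) = (17868 + 17879) + (79 - 84) = 35747 - 5 = 35742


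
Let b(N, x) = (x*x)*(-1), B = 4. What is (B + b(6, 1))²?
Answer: 9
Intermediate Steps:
b(N, x) = -x² (b(N, x) = x²*(-1) = -x²)
(B + b(6, 1))² = (4 - 1*1²)² = (4 - 1*1)² = (4 - 1)² = 3² = 9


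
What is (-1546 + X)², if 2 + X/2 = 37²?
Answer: 1411344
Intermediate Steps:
X = 2734 (X = -4 + 2*37² = -4 + 2*1369 = -4 + 2738 = 2734)
(-1546 + X)² = (-1546 + 2734)² = 1188² = 1411344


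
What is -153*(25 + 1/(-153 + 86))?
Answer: -256122/67 ≈ -3822.7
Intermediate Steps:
-153*(25 + 1/(-153 + 86)) = -153*(25 + 1/(-67)) = -153*(25 - 1/67) = -153*1674/67 = -256122/67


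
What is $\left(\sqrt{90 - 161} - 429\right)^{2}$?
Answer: $\left(429 - i \sqrt{71}\right)^{2} \approx 1.8397 \cdot 10^{5} - 7229.6 i$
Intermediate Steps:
$\left(\sqrt{90 - 161} - 429\right)^{2} = \left(\sqrt{-71} - 429\right)^{2} = \left(i \sqrt{71} - 429\right)^{2} = \left(-429 + i \sqrt{71}\right)^{2}$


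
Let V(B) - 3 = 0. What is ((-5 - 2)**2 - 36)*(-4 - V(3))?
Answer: -91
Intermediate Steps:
V(B) = 3 (V(B) = 3 + 0 = 3)
((-5 - 2)**2 - 36)*(-4 - V(3)) = ((-5 - 2)**2 - 36)*(-4 - 1*3) = ((-7)**2 - 36)*(-4 - 3) = (49 - 36)*(-7) = 13*(-7) = -91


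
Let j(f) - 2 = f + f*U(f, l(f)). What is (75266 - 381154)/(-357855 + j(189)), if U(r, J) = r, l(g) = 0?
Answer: 305888/321943 ≈ 0.95013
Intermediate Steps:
j(f) = 2 + f + f² (j(f) = 2 + (f + f*f) = 2 + (f + f²) = 2 + f + f²)
(75266 - 381154)/(-357855 + j(189)) = (75266 - 381154)/(-357855 + (2 + 189 + 189²)) = -305888/(-357855 + (2 + 189 + 35721)) = -305888/(-357855 + 35912) = -305888/(-321943) = -305888*(-1/321943) = 305888/321943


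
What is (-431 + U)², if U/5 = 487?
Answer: 4016016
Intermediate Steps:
U = 2435 (U = 5*487 = 2435)
(-431 + U)² = (-431 + 2435)² = 2004² = 4016016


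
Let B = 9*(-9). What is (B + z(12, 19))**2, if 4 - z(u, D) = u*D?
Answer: 93025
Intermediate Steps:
B = -81
z(u, D) = 4 - D*u (z(u, D) = 4 - u*D = 4 - D*u)
(B + z(12, 19))**2 = (-81 + (4 - 1*19*12))**2 = (-81 + (4 - 228))**2 = (-81 - 224)**2 = (-305)**2 = 93025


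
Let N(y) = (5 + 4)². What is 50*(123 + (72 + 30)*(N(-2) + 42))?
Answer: 633450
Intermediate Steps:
N(y) = 81 (N(y) = 9² = 81)
50*(123 + (72 + 30)*(N(-2) + 42)) = 50*(123 + (72 + 30)*(81 + 42)) = 50*(123 + 102*123) = 50*(123 + 12546) = 50*12669 = 633450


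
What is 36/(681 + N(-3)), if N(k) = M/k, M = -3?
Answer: 18/341 ≈ 0.052786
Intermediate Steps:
N(k) = -3/k
36/(681 + N(-3)) = 36/(681 - 3/(-3)) = 36/(681 - 3*(-⅓)) = 36/(681 + 1) = 36/682 = 36*(1/682) = 18/341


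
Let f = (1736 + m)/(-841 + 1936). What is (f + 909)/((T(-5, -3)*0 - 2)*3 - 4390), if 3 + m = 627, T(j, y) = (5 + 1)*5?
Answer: -199543/962724 ≈ -0.20727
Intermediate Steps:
T(j, y) = 30 (T(j, y) = 6*5 = 30)
m = 624 (m = -3 + 627 = 624)
f = 472/219 (f = (1736 + 624)/(-841 + 1936) = 2360/1095 = 2360*(1/1095) = 472/219 ≈ 2.1553)
(f + 909)/((T(-5, -3)*0 - 2)*3 - 4390) = (472/219 + 909)/((30*0 - 2)*3 - 4390) = 199543/(219*((0 - 2)*3 - 4390)) = 199543/(219*(-2*3 - 4390)) = 199543/(219*(-6 - 4390)) = (199543/219)/(-4396) = (199543/219)*(-1/4396) = -199543/962724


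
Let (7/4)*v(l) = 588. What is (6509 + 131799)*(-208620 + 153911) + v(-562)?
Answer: -7566692036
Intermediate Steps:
v(l) = 336 (v(l) = (4/7)*588 = 336)
(6509 + 131799)*(-208620 + 153911) + v(-562) = (6509 + 131799)*(-208620 + 153911) + 336 = 138308*(-54709) + 336 = -7566692372 + 336 = -7566692036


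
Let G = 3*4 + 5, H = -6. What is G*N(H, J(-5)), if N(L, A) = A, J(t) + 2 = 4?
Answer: 34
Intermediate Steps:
J(t) = 2 (J(t) = -2 + 4 = 2)
G = 17 (G = 12 + 5 = 17)
G*N(H, J(-5)) = 17*2 = 34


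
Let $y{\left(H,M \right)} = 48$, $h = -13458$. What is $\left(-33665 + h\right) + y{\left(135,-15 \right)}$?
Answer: $-47075$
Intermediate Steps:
$\left(-33665 + h\right) + y{\left(135,-15 \right)} = \left(-33665 - 13458\right) + 48 = -47123 + 48 = -47075$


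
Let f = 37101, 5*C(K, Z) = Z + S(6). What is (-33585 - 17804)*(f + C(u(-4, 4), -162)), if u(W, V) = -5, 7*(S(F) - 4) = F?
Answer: -13334777443/7 ≈ -1.9050e+9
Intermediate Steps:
S(F) = 4 + F/7
C(K, Z) = 34/35 + Z/5 (C(K, Z) = (Z + (4 + (⅐)*6))/5 = (Z + (4 + 6/7))/5 = (Z + 34/7)/5 = (34/7 + Z)/5 = 34/35 + Z/5)
(-33585 - 17804)*(f + C(u(-4, 4), -162)) = (-33585 - 17804)*(37101 + (34/35 + (⅕)*(-162))) = -51389*(37101 + (34/35 - 162/5)) = -51389*(37101 - 220/7) = -51389*259487/7 = -13334777443/7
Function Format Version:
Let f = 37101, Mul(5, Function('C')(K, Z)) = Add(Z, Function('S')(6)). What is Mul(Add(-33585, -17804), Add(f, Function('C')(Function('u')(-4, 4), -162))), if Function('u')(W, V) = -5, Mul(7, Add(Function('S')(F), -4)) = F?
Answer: Rational(-13334777443, 7) ≈ -1.9050e+9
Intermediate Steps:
Function('S')(F) = Add(4, Mul(Rational(1, 7), F))
Function('C')(K, Z) = Add(Rational(34, 35), Mul(Rational(1, 5), Z)) (Function('C')(K, Z) = Mul(Rational(1, 5), Add(Z, Add(4, Mul(Rational(1, 7), 6)))) = Mul(Rational(1, 5), Add(Z, Add(4, Rational(6, 7)))) = Mul(Rational(1, 5), Add(Z, Rational(34, 7))) = Mul(Rational(1, 5), Add(Rational(34, 7), Z)) = Add(Rational(34, 35), Mul(Rational(1, 5), Z)))
Mul(Add(-33585, -17804), Add(f, Function('C')(Function('u')(-4, 4), -162))) = Mul(Add(-33585, -17804), Add(37101, Add(Rational(34, 35), Mul(Rational(1, 5), -162)))) = Mul(-51389, Add(37101, Add(Rational(34, 35), Rational(-162, 5)))) = Mul(-51389, Add(37101, Rational(-220, 7))) = Mul(-51389, Rational(259487, 7)) = Rational(-13334777443, 7)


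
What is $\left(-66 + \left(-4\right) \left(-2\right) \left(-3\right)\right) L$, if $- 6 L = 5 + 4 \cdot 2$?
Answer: $195$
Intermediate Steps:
$L = - \frac{13}{6}$ ($L = - \frac{5 + 4 \cdot 2}{6} = - \frac{5 + 8}{6} = \left(- \frac{1}{6}\right) 13 = - \frac{13}{6} \approx -2.1667$)
$\left(-66 + \left(-4\right) \left(-2\right) \left(-3\right)\right) L = \left(-66 + \left(-4\right) \left(-2\right) \left(-3\right)\right) \left(- \frac{13}{6}\right) = \left(-66 + 8 \left(-3\right)\right) \left(- \frac{13}{6}\right) = \left(-66 - 24\right) \left(- \frac{13}{6}\right) = \left(-90\right) \left(- \frac{13}{6}\right) = 195$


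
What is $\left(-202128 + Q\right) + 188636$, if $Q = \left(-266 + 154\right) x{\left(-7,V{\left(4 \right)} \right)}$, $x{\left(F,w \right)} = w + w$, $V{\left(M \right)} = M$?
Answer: $-14388$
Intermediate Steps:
$x{\left(F,w \right)} = 2 w$
$Q = -896$ ($Q = \left(-266 + 154\right) 2 \cdot 4 = \left(-112\right) 8 = -896$)
$\left(-202128 + Q\right) + 188636 = \left(-202128 - 896\right) + 188636 = -203024 + 188636 = -14388$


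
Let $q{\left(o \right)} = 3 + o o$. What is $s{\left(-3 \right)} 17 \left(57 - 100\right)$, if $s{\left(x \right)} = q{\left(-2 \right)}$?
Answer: $-5117$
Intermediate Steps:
$q{\left(o \right)} = 3 + o^{2}$
$s{\left(x \right)} = 7$ ($s{\left(x \right)} = 3 + \left(-2\right)^{2} = 3 + 4 = 7$)
$s{\left(-3 \right)} 17 \left(57 - 100\right) = 7 \cdot 17 \left(57 - 100\right) = 119 \left(-43\right) = -5117$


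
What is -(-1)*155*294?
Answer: 45570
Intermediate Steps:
-(-1)*155*294 = -(-1)*45570 = -1*(-45570) = 45570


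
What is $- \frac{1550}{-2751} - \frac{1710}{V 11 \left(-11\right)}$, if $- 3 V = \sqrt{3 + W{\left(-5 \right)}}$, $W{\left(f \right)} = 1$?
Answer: $- \frac{6868765}{332871} \approx -20.635$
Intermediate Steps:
$V = - \frac{2}{3}$ ($V = - \frac{\sqrt{3 + 1}}{3} = - \frac{\sqrt{4}}{3} = \left(- \frac{1}{3}\right) 2 = - \frac{2}{3} \approx -0.66667$)
$- \frac{1550}{-2751} - \frac{1710}{V 11 \left(-11\right)} = - \frac{1550}{-2751} - \frac{1710}{\left(- \frac{2}{3}\right) 11 \left(-11\right)} = \left(-1550\right) \left(- \frac{1}{2751}\right) - \frac{1710}{\left(- \frac{22}{3}\right) \left(-11\right)} = \frac{1550}{2751} - \frac{1710}{\frac{242}{3}} = \frac{1550}{2751} - \frac{2565}{121} = - \frac{6868765}{332871}$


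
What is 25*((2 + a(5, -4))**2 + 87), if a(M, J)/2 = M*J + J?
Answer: 55075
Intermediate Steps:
a(M, J) = 2*J + 2*J*M (a(M, J) = 2*(M*J + J) = 2*(J*M + J) = 2*(J + J*M) = 2*J + 2*J*M)
25*((2 + a(5, -4))**2 + 87) = 25*((2 + 2*(-4)*(1 + 5))**2 + 87) = 25*((2 + 2*(-4)*6)**2 + 87) = 25*((2 - 48)**2 + 87) = 25*((-46)**2 + 87) = 25*(2116 + 87) = 25*2203 = 55075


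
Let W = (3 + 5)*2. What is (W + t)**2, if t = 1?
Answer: 289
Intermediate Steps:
W = 16 (W = 8*2 = 16)
(W + t)**2 = (16 + 1)**2 = 17**2 = 289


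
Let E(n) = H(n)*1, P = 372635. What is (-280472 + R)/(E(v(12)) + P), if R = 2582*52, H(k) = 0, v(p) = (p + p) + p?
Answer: -146208/372635 ≈ -0.39236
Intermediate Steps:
v(p) = 3*p (v(p) = 2*p + p = 3*p)
R = 134264
E(n) = 0 (E(n) = 0*1 = 0)
(-280472 + R)/(E(v(12)) + P) = (-280472 + 134264)/(0 + 372635) = -146208/372635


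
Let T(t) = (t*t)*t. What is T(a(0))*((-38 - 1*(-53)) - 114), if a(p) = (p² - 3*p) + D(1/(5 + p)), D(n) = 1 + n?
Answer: -21384/125 ≈ -171.07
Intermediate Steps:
a(p) = 1 + p² + 1/(5 + p) - 3*p (a(p) = (p² - 3*p) + (1 + 1/(5 + p)) = 1 + p² + 1/(5 + p) - 3*p)
T(t) = t³ (T(t) = t²*t = t³)
T(a(0))*((-38 - 1*(-53)) - 114) = ((1 + (5 + 0)*(1 + 0² - 3*0))/(5 + 0))³*((-38 - 1*(-53)) - 114) = ((1 + 5*(1 + 0 + 0))/5)³*((-38 + 53) - 114) = ((1 + 5*1)/5)³*(15 - 114) = ((1 + 5)/5)³*(-99) = ((⅕)*6)³*(-99) = (6/5)³*(-99) = (216/125)*(-99) = -21384/125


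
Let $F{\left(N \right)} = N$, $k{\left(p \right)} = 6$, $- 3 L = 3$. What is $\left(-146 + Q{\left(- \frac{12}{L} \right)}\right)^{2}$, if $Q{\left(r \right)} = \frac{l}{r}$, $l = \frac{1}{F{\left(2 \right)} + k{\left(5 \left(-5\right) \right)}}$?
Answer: $\frac{196420225}{9216} \approx 21313.0$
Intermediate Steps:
$L = -1$ ($L = \left(- \frac{1}{3}\right) 3 = -1$)
$l = \frac{1}{8}$ ($l = \frac{1}{2 + 6} = \frac{1}{8} \approx 0.125$)
$Q{\left(r \right)} = \frac{1}{8 r}$
$\left(-146 + Q{\left(- \frac{12}{L} \right)}\right)^{2} = \left(-146 + \frac{1}{8 \left(- \frac{12}{-1}\right)}\right)^{2} = \left(-146 + \frac{1}{8 \left(\left(-12\right) \left(-1\right)\right)}\right)^{2} = \left(-146 + \frac{1}{8 \cdot 12}\right)^{2} = \left(-146 + \frac{1}{8} \cdot \frac{1}{12}\right)^{2} = \left(-146 + \frac{1}{96}\right)^{2} = \left(- \frac{14015}{96}\right)^{2} = \frac{196420225}{9216}$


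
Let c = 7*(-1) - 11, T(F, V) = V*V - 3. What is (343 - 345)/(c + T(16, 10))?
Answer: -2/79 ≈ -0.025316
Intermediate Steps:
T(F, V) = -3 + V² (T(F, V) = V² - 3 = -3 + V²)
c = -18 (c = -7 - 11 = -18)
(343 - 345)/(c + T(16, 10)) = (343 - 345)/(-18 + (-3 + 10²)) = -2/(-18 + (-3 + 100)) = -2/(-18 + 97) = -2/79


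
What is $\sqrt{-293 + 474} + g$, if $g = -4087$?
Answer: $-4087 + \sqrt{181} \approx -4073.5$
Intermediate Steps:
$\sqrt{-293 + 474} + g = \sqrt{-293 + 474} - 4087 = \sqrt{181} - 4087 = -4087 + \sqrt{181}$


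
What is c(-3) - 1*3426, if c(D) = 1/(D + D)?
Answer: -20557/6 ≈ -3426.2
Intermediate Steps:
c(D) = 1/(2*D)
c(-3) - 1*3426 = (½)/(-3) - 1*3426 = (½)*(-⅓) - 3426 = -⅙ - 3426 = -20557/6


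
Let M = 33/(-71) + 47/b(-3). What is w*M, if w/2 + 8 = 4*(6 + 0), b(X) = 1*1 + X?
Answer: -54448/71 ≈ -766.87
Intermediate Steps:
b(X) = 1 + X
M = -3403/142 (M = 33/(-71) + 47/(1 - 3) = 33*(-1/71) + 47/(-2) = -33/71 + 47*(-½) = -33/71 - 47/2 = -3403/142 ≈ -23.965)
w = 32 (w = -16 + 2*(4*(6 + 0)) = -16 + 2*(4*6) = -16 + 2*24 = -16 + 48 = 32)
w*M = 32*(-3403/142) = -54448/71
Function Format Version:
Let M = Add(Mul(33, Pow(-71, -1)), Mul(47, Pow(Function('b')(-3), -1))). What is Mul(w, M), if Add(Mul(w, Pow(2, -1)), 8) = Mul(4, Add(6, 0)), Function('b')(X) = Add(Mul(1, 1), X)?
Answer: Rational(-54448, 71) ≈ -766.87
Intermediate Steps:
Function('b')(X) = Add(1, X)
M = Rational(-3403, 142) (M = Add(Mul(33, Pow(-71, -1)), Mul(47, Pow(Add(1, -3), -1))) = Add(Mul(33, Rational(-1, 71)), Mul(47, Pow(-2, -1))) = Add(Rational(-33, 71), Mul(47, Rational(-1, 2))) = Add(Rational(-33, 71), Rational(-47, 2)) = Rational(-3403, 142) ≈ -23.965)
w = 32 (w = Add(-16, Mul(2, Mul(4, Add(6, 0)))) = Add(-16, Mul(2, Mul(4, 6))) = Add(-16, Mul(2, 24)) = Add(-16, 48) = 32)
Mul(w, M) = Mul(32, Rational(-3403, 142)) = Rational(-54448, 71)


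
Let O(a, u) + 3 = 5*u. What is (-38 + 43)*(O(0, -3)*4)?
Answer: -360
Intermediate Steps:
O(a, u) = -3 + 5*u
(-38 + 43)*(O(0, -3)*4) = (-38 + 43)*((-3 + 5*(-3))*4) = 5*((-3 - 15)*4) = 5*(-18*4) = 5*(-72) = -360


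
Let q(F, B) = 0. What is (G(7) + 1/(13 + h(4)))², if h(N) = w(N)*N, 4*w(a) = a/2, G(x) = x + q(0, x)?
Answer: 11236/225 ≈ 49.938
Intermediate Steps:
G(x) = x (G(x) = x + 0 = x)
w(a) = a/8 (w(a) = (a/2)/4 = a/8)
h(N) = N²/8 (h(N) = (N/8)*N = N²/8)
(G(7) + 1/(13 + h(4)))² = (7 + 1/(13 + (⅛)*4²))² = (7 + 1/(13 + (⅛)*16))² = (7 + 1/(13 + 2))² = (7 + 1/15)² = (106/15)² = 11236/225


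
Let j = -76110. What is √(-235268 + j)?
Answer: I*√311378 ≈ 558.01*I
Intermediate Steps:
√(-235268 + j) = √(-235268 - 76110) = √(-311378) = I*√311378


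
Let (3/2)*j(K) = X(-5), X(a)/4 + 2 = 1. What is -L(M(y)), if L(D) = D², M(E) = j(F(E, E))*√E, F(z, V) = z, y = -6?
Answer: 128/3 ≈ 42.667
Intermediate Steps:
X(a) = -4 (X(a) = -8 + 4*1 = -8 + 4 = -4)
j(K) = -8/3 (j(K) = (⅔)*(-4) = -8/3)
M(E) = -8*√E/3
-L(M(y)) = -(-8*I*√6/3)² = -1*(-128/3) = 128/3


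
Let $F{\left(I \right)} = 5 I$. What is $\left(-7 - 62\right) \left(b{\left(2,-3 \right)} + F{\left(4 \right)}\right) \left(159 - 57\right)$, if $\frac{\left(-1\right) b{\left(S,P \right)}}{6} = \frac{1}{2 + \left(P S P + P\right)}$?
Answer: $-138276$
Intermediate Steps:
$b{\left(S,P \right)} = - \frac{6}{2 + P + S P^{2}}$ ($b{\left(S,P \right)} = - \frac{6}{2 + \left(P S P + P\right)} = - \frac{6}{2 + \left(S P^{2} + P\right)} = - \frac{6}{2 + \left(P + S P^{2}\right)} = - \frac{6}{2 + P + S P^{2}}$)
$\left(-7 - 62\right) \left(b{\left(2,-3 \right)} + F{\left(4 \right)}\right) \left(159 - 57\right) = \left(-7 - 62\right) \left(- \frac{6}{2 - 3 + 2 \left(-3\right)^{2}} + 5 \cdot 4\right) \left(159 - 57\right) = - 69 \left(- \frac{6}{2 - 3 + 2 \cdot 9} + 20\right) 102 = - 69 \left(- \frac{6}{2 - 3 + 18} + 20\right) 102 = - 69 \left(- \frac{6}{17} + 20\right) 102 = \left(-69\right) \frac{334}{17} \cdot 102 = \left(- \frac{23046}{17}\right) 102 = -138276$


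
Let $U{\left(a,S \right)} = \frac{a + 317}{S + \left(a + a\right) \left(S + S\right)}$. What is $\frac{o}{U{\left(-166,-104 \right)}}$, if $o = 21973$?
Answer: $\frac{1515082296}{151} \approx 1.0034 \cdot 10^{7}$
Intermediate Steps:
$U{\left(a,S \right)} = \frac{317 + a}{S + 4 S a}$ ($U{\left(a,S \right)} = \frac{317 + a}{S + 2 a 2 S} = \frac{317 + a}{S + 4 S a}$)
$\frac{o}{U{\left(-166,-104 \right)}} = \frac{21973}{\frac{1}{-104} \frac{1}{1 + 4 \left(-166\right)} \left(317 - 166\right)} = \frac{21973}{\left(- \frac{1}{104}\right) \frac{1}{1 - 664} \cdot 151} = \frac{21973}{\left(- \frac{1}{104}\right) \frac{1}{-663} \cdot 151} = \frac{21973}{\left(- \frac{1}{104}\right) \left(- \frac{1}{663}\right) 151} = \frac{21973}{\frac{151}{68952}} = 21973 \cdot \frac{68952}{151} = \frac{1515082296}{151}$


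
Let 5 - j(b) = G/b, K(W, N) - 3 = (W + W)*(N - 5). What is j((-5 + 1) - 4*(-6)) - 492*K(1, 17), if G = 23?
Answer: -265603/20 ≈ -13280.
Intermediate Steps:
K(W, N) = 3 + 2*W*(-5 + N) (K(W, N) = 3 + (W + W)*(N - 5) = 3 + (2*W)*(-5 + N) = 3 + 2*W*(-5 + N))
j(b) = 5 - 23/b
j((-5 + 1) - 4*(-6)) - 492*K(1, 17) = (5 - 23/((-5 + 1) - 4*(-6))) - 492*(3 - 10*1 + 2*17*1) = (5 - 23/(-4 + 24)) - 492*(3 - 10 + 34) = (5 - 23/20) - 492*27 = (5 - 23*1/20) - 13284 = (5 - 23/20) - 13284 = 77/20 - 13284 = -265603/20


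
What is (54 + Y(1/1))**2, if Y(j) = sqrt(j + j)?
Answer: (54 + sqrt(2))**2 ≈ 3070.7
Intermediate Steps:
Y(j) = sqrt(2)*sqrt(j) (Y(j) = sqrt(2*j) = sqrt(2)*sqrt(j))
(54 + Y(1/1))**2 = (54 + sqrt(2)*sqrt(1/1))**2 = (54 + sqrt(2)*sqrt(1))**2 = (54 + sqrt(2)*1)**2 = (54 + sqrt(2))**2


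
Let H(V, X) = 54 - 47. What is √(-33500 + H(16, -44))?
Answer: I*√33493 ≈ 183.01*I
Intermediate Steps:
H(V, X) = 7
√(-33500 + H(16, -44)) = √(-33500 + 7) = √(-33493) = I*√33493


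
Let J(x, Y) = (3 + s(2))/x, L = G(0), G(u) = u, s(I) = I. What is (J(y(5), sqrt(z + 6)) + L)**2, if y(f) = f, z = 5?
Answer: 1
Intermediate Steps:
L = 0
J(x, Y) = 5/x (J(x, Y) = (3 + 2)/x = 5/x)
(J(y(5), sqrt(z + 6)) + L)**2 = (5/5 + 0)**2 = (5*(1/5) + 0)**2 = (1 + 0)**2 = 1**2 = 1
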